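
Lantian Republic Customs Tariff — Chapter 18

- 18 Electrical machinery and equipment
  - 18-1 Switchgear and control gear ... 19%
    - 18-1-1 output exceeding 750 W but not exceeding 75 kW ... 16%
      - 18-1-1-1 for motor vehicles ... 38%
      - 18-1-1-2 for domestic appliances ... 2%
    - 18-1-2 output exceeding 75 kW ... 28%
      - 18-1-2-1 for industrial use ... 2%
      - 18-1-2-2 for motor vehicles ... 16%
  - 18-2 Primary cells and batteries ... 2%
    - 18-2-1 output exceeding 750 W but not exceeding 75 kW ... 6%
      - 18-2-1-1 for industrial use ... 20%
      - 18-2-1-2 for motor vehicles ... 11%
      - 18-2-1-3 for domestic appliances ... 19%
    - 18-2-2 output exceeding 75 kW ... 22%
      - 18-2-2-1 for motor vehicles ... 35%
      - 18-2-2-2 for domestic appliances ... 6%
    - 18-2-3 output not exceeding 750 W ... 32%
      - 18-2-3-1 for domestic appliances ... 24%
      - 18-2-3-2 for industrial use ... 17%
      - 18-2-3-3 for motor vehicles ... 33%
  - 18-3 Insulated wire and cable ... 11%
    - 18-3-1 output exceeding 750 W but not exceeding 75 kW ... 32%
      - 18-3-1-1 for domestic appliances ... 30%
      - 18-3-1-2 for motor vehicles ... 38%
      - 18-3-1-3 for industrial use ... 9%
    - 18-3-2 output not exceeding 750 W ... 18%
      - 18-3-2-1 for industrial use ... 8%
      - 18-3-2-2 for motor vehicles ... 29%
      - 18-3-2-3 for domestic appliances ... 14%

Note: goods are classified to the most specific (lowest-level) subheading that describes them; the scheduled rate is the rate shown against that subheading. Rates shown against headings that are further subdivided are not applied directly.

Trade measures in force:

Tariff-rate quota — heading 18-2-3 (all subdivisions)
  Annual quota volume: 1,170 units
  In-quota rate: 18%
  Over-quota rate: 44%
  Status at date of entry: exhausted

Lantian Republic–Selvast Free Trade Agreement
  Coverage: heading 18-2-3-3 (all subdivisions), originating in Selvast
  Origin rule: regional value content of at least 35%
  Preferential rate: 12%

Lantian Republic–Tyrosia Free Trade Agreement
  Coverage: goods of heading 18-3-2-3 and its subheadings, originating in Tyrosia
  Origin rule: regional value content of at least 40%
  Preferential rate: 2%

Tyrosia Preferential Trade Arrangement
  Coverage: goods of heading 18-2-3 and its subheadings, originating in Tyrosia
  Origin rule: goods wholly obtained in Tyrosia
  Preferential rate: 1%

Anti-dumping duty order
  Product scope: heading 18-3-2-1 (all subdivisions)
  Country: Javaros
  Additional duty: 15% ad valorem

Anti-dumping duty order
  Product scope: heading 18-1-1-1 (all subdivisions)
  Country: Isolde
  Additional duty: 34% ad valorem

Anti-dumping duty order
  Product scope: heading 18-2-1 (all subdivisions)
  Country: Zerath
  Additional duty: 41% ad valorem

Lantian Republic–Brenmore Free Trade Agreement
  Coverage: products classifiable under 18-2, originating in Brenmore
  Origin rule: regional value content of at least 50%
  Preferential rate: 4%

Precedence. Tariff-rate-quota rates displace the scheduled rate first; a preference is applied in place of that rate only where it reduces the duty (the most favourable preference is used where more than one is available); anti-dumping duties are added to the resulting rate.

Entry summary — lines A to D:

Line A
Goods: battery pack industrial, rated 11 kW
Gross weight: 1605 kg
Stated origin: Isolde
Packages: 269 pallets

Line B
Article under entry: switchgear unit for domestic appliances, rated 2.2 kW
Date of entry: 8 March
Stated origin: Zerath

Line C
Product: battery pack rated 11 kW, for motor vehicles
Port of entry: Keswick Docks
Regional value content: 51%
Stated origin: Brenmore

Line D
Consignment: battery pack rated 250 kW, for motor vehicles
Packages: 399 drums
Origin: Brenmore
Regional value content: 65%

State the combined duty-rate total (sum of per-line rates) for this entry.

Line A: battery pack → 18-2; rated 11 kW → 18-2-1; industrial → 18-2-1-1. Scheduled 20%. No special measure applies. → 20%.
Line B: switchgear unit → 18-1; rated 2.2 kW → 18-1-1; for domestic appliances → 18-1-1-2. Scheduled 2%. No special measure applies. → 2%.
Line C: battery pack → 18-2; rated 11 kW → 18-2-1; for motor vehicles → 18-2-1-2. Scheduled 11%. Brenmore agreement on 18-2: RVC ≥ 50% → 4% available; preferential 4%. → 4%.
Line D: battery pack → 18-2; rated 250 kW → 18-2-2; for motor vehicles → 18-2-2-1. Scheduled 35%. Brenmore agreement on 18-2: RVC ≥ 50% → 4% available; preferential 4%. → 4%.
Sum: 20% + 2% + 4% + 4% = 30%.

30%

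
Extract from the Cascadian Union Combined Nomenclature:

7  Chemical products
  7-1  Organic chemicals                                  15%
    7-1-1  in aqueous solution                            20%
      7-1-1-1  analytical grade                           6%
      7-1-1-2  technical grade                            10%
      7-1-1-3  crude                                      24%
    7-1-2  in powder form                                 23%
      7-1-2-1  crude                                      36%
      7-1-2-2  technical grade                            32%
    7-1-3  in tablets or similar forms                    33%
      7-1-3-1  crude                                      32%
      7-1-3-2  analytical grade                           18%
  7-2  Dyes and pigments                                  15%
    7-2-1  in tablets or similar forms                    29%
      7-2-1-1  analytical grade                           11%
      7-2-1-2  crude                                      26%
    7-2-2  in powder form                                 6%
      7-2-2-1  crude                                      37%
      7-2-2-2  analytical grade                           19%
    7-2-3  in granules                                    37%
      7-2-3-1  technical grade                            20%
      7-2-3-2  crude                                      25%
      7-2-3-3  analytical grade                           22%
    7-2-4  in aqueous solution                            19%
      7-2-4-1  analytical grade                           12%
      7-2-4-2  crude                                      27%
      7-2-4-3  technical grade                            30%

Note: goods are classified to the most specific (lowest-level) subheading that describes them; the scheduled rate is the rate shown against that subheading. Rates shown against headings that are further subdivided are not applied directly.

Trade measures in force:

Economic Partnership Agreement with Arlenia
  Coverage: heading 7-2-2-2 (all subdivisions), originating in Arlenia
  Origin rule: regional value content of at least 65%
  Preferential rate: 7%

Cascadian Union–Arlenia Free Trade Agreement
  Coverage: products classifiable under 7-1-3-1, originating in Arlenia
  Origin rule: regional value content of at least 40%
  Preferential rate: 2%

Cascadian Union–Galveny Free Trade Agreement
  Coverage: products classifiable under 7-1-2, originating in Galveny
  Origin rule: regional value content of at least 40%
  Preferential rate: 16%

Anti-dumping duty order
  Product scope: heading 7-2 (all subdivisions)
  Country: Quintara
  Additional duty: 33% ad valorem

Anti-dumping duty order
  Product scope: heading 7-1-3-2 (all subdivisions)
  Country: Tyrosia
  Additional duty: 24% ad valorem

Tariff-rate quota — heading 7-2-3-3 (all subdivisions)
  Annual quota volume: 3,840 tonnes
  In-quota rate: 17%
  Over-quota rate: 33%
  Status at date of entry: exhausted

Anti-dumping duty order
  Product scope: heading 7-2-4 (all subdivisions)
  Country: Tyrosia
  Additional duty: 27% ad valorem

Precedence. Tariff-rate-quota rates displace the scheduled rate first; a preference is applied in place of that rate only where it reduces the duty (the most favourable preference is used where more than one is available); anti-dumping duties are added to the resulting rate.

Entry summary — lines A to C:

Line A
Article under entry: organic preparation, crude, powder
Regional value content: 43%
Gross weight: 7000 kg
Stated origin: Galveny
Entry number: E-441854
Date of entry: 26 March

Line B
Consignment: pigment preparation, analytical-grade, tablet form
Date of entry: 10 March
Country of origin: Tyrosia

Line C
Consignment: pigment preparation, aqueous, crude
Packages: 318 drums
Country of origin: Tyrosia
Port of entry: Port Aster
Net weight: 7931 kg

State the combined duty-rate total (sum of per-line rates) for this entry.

81%

Line A: organic → 7-1; powder → 7-1-2; crude → 7-1-2-1. Scheduled 36%. Galveny agreement on 7-1-2: RVC ≥ 40% → 16% available; preferential 16%. → 16%.
Line B: pigment → 7-2; tablet form → 7-2-1; analytical-grade → 7-2-1-1. Scheduled 11%. No special measure applies. → 11%.
Line C: pigment → 7-2; aqueous → 7-2-4; crude → 7-2-4-2. Scheduled 27%. anti-dumping (Tyrosia, 7-2-4): +27%; total 27% + 27% = 54%. → 54%.
Sum: 16% + 11% + 54% = 81%.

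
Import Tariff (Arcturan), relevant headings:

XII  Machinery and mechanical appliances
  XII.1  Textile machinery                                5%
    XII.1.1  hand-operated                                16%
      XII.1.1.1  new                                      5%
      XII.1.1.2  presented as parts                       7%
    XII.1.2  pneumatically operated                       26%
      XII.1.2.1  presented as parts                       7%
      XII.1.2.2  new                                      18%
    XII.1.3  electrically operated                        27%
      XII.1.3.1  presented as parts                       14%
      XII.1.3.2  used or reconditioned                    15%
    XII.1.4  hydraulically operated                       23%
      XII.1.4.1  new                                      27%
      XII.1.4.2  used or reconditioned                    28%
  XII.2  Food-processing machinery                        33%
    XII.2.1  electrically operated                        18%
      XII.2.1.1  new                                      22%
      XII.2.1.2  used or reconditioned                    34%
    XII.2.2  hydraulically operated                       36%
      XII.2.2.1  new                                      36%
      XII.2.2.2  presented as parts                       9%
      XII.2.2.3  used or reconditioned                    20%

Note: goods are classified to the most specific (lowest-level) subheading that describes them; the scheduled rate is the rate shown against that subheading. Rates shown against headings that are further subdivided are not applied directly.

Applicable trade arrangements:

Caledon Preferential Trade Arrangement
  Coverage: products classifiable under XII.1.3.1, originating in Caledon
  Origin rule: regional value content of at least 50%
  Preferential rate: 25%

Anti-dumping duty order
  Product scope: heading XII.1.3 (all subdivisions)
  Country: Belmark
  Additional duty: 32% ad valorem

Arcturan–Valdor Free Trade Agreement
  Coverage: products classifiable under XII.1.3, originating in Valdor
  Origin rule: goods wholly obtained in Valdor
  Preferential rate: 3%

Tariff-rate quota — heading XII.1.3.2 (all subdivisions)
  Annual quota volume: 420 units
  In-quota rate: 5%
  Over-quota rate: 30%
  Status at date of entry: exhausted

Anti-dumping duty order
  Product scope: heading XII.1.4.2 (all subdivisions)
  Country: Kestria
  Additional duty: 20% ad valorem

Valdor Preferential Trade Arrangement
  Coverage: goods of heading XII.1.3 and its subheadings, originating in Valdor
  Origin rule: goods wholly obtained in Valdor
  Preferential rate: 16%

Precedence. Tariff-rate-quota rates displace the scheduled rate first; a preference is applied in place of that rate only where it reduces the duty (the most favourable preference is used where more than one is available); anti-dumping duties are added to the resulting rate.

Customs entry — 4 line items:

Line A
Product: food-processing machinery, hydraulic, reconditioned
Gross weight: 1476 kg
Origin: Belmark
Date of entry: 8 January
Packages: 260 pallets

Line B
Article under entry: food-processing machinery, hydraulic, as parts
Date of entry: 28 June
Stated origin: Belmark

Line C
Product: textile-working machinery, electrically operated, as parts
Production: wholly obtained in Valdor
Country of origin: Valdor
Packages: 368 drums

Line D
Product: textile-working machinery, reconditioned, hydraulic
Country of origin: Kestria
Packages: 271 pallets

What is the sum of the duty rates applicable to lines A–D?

Line A: food-processing → XII.2; hydraulic → XII.2.2; reconditioned → XII.2.2.3. Scheduled 20%. No special measure applies. → 20%.
Line B: food-processing → XII.2; hydraulic → XII.2.2; as parts → XII.2.2.2. Scheduled 9%. No special measure applies. → 9%.
Line C: textile-working → XII.1; electrically operated → XII.1.3; as parts → XII.1.3.1. Scheduled 14%. Valdor agreement on XII.1.3: wholly obtained → 3% available; Valdor agreement on XII.1.3: wholly obtained → 16% available; preferential 3%. → 3%.
Line D: textile-working → XII.1; hydraulic → XII.1.4; reconditioned → XII.1.4.2. Scheduled 28%. anti-dumping (Kestria, XII.1.4.2): +20%; total 28% + 20% = 48%. → 48%.
Sum: 20% + 9% + 3% + 48% = 80%.

80%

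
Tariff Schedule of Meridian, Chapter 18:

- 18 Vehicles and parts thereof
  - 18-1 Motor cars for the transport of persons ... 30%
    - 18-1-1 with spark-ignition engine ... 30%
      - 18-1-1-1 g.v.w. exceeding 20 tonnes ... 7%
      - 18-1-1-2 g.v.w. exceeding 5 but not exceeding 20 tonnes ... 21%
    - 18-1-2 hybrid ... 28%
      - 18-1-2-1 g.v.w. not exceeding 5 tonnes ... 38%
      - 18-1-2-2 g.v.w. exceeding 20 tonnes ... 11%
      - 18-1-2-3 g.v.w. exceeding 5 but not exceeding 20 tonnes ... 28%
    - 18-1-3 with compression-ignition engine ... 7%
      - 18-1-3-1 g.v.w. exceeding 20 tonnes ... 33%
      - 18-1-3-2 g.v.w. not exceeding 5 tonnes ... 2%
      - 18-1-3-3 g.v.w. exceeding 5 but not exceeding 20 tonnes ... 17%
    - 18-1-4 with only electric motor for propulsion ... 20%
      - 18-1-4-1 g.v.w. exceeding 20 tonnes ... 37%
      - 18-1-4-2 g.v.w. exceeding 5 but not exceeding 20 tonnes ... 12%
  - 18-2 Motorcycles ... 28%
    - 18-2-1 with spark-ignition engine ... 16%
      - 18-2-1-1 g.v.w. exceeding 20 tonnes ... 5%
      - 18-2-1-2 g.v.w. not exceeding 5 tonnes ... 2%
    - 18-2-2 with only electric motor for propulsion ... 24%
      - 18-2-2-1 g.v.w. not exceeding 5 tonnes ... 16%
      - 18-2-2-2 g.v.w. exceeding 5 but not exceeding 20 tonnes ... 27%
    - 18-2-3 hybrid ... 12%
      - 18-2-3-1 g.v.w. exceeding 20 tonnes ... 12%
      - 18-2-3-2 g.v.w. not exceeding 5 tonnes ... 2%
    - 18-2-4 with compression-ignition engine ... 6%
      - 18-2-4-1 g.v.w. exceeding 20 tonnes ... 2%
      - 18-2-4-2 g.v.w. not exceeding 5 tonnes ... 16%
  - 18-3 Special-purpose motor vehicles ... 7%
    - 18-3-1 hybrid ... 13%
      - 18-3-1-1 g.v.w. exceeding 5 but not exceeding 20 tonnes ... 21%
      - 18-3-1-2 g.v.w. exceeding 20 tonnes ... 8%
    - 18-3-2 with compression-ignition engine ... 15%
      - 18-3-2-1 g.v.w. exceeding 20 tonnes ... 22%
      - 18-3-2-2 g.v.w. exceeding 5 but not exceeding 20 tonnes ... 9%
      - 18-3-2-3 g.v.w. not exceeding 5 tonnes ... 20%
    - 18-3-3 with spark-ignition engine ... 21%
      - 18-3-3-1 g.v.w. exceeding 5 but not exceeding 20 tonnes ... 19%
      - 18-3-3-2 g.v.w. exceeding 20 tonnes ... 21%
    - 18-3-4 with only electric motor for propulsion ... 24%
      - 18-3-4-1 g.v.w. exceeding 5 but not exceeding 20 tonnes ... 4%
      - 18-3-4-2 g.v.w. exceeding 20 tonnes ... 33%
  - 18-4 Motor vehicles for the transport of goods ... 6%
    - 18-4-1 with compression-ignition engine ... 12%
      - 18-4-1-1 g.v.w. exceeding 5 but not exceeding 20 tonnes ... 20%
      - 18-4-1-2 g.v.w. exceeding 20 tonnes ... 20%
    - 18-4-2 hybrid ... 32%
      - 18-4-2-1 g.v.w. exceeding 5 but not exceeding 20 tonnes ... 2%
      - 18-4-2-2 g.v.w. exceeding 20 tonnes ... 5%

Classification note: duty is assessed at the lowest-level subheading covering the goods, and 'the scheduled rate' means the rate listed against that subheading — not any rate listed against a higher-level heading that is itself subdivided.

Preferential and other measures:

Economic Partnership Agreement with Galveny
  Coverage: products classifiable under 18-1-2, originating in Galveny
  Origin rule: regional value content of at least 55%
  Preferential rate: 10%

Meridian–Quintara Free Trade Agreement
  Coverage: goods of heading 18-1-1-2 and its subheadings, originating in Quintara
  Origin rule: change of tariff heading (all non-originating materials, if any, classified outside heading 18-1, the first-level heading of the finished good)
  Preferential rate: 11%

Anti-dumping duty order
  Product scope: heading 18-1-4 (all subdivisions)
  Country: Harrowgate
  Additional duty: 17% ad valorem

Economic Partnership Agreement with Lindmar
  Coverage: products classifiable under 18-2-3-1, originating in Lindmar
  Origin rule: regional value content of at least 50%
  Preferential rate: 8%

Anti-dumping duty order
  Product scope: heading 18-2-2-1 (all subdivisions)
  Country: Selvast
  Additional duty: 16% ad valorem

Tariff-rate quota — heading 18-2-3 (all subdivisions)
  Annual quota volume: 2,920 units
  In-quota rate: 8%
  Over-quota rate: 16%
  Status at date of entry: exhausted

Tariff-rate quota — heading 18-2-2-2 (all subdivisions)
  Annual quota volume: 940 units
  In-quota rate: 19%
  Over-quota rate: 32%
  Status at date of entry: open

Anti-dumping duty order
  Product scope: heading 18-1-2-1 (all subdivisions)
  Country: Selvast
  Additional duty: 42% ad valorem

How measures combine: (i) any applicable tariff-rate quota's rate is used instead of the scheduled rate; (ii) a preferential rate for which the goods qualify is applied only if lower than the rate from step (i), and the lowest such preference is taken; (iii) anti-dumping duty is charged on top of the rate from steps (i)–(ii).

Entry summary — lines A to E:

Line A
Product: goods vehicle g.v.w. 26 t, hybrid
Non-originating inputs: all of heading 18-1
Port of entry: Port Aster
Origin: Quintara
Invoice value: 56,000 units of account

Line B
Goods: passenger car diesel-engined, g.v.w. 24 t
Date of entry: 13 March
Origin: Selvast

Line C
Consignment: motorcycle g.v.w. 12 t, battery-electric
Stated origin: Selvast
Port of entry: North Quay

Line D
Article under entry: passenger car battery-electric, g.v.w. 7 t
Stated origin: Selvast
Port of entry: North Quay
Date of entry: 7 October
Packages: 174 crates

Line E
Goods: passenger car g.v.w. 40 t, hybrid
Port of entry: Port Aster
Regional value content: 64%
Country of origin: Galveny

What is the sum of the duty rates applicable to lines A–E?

Line A: goods vehicle → 18-4; hybrid → 18-4-2; g.v.w. 26 t → 18-4-2-2. Scheduled 5%. Quintara agreement on 18-1-1-2: 18-4-2-2 not covered. → 5%.
Line B: passenger car → 18-1; diesel-engined → 18-1-3; g.v.w. 24 t → 18-1-3-1. Scheduled 33%. No special measure applies. → 33%.
Line C: motorcycle → 18-2; battery-electric → 18-2-2; g.v.w. 12 t → 18-2-2-2. Scheduled 27%. quota on 18-2-2-2 open → in-quota 19%. → 19%.
Line D: passenger car → 18-1; battery-electric → 18-1-4; g.v.w. 7 t → 18-1-4-2. Scheduled 12%. No special measure applies. → 12%.
Line E: passenger car → 18-1; hybrid → 18-1-2; g.v.w. 40 t → 18-1-2-2. Scheduled 11%. Galveny agreement on 18-1-2: RVC ≥ 55% → 10% available; preferential 10%. → 10%.
Sum: 5% + 33% + 19% + 12% + 10% = 79%.

79%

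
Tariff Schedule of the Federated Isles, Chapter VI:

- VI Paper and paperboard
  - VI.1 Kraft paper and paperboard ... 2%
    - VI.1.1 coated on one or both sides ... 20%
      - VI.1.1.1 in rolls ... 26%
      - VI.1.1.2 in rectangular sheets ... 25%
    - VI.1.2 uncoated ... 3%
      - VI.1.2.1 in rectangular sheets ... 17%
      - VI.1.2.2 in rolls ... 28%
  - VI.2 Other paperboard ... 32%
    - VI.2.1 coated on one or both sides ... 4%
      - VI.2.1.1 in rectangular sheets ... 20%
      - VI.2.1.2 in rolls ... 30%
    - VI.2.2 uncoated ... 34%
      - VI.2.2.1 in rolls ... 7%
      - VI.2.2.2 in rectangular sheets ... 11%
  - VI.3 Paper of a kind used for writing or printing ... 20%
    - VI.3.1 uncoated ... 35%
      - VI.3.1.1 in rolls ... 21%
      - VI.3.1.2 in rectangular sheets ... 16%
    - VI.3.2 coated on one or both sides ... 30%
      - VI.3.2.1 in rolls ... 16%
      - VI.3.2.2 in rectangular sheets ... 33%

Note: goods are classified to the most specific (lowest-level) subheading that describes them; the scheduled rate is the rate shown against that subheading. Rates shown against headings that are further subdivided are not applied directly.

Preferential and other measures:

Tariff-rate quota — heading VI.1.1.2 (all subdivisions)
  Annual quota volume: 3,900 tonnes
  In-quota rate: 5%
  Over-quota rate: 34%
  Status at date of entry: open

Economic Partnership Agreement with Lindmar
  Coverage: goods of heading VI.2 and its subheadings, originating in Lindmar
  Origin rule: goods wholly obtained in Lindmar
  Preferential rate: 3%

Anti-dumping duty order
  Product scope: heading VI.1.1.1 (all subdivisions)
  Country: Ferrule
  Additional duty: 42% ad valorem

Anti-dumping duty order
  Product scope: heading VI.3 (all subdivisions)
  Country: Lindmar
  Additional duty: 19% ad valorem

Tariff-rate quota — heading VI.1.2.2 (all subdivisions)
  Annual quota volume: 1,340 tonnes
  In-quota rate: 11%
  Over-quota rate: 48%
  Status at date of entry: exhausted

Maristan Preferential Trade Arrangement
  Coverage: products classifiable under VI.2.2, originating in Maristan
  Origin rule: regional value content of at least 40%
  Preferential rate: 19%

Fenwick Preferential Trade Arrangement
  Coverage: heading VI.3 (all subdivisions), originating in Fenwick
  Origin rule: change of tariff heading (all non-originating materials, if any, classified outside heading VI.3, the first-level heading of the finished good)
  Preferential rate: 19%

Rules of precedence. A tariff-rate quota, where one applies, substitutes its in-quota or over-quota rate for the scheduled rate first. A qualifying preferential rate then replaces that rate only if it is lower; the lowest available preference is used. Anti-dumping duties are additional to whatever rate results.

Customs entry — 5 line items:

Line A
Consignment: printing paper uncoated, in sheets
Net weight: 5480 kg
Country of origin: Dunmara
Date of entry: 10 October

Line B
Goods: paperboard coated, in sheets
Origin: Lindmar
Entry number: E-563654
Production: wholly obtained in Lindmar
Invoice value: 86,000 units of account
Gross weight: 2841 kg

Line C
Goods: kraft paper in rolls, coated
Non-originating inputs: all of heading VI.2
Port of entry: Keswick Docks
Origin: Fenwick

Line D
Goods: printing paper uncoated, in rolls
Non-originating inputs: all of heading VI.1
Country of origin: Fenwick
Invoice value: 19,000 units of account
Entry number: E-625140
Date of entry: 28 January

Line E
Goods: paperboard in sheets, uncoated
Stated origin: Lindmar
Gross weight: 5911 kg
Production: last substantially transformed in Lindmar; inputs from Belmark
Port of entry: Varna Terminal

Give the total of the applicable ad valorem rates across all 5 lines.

Line A: printing paper → VI.3; uncoated → VI.3.1; in sheets → VI.3.1.2. Scheduled 16%. No special measure applies. → 16%.
Line B: paperboard → VI.2; coated → VI.2.1; in sheets → VI.2.1.1. Scheduled 20%. Lindmar agreement on VI.2: wholly obtained → 3% available; preferential 3%. → 3%.
Line C: kraft paper → VI.1; coated → VI.1.1; in rolls → VI.1.1.1. Scheduled 26%. Fenwick agreement on VI.3: VI.1.1.1 not covered. → 26%.
Line D: printing paper → VI.3; uncoated → VI.3.1; in rolls → VI.3.1.1. Scheduled 21%. Fenwick agreement on VI.3: CTH met → 19% available; preferential 19%. → 19%.
Line E: paperboard → VI.2; uncoated → VI.2.2; in sheets → VI.2.2.2. Scheduled 11%. Lindmar agreement on VI.2: not wholly obtained. → 11%.
Sum: 16% + 3% + 26% + 19% + 11% = 75%.

75%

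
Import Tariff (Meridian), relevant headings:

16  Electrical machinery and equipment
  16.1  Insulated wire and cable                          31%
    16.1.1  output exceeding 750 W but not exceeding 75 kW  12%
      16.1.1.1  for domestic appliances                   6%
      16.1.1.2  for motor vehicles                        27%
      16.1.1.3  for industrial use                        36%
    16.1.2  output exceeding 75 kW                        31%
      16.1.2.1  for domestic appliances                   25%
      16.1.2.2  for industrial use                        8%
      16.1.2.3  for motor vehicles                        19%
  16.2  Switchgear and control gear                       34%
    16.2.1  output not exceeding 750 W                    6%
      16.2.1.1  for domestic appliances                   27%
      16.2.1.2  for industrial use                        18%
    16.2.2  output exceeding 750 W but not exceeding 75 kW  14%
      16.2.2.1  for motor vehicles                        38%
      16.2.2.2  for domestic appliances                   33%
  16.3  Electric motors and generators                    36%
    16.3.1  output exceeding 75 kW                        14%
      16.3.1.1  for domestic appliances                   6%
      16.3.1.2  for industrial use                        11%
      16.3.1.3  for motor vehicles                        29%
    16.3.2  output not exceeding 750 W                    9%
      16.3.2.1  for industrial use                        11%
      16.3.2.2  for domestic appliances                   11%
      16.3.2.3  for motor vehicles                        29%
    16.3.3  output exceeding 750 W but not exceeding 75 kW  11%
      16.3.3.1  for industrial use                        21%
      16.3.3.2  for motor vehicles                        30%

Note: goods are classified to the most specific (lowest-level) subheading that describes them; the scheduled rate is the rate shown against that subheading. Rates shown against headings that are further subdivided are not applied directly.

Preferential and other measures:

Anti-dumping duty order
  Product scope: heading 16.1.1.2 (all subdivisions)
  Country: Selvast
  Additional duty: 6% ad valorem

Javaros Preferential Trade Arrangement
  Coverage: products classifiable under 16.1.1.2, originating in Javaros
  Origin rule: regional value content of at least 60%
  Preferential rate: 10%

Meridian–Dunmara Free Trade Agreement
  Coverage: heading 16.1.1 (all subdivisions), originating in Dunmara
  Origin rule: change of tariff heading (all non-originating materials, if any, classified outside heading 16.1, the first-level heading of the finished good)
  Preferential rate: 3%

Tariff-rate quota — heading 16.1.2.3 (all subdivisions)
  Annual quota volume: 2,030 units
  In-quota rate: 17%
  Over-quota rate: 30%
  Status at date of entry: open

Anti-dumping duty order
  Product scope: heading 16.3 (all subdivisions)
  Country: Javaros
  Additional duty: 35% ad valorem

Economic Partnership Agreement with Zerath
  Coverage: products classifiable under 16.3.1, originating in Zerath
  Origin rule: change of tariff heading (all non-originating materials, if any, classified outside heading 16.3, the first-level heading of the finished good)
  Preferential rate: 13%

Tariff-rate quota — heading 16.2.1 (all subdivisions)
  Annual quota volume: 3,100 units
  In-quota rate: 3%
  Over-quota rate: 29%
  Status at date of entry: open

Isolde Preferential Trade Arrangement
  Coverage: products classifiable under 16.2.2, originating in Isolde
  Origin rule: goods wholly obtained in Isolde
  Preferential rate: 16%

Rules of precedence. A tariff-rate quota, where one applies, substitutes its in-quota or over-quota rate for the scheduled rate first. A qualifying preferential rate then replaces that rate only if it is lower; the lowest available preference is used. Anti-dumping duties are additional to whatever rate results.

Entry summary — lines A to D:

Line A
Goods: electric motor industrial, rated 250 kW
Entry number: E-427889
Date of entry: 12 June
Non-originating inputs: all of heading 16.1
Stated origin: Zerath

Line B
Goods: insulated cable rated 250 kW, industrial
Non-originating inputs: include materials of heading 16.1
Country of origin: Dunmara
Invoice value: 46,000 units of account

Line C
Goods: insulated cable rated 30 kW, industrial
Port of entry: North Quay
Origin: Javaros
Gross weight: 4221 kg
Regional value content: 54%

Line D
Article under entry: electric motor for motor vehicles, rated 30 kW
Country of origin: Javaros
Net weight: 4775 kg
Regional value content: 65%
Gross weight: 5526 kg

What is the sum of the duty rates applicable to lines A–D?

120%

Line A: electric motor → 16.3; rated 250 kW → 16.3.1; industrial → 16.3.1.2. Scheduled 11%. Zerath agreement on 16.3.1: CTH met → 13% available; preference 13% not lower than 11% → no reduction. → 11%.
Line B: insulated cable → 16.1; rated 250 kW → 16.1.2; industrial → 16.1.2.2. Scheduled 8%. Dunmara agreement on 16.1.1: 16.1.2.2 not covered. → 8%.
Line C: insulated cable → 16.1; rated 30 kW → 16.1.1; industrial → 16.1.1.3. Scheduled 36%. Javaros agreement on 16.1.1.2: 16.1.1.3 not covered. → 36%.
Line D: electric motor → 16.3; rated 30 kW → 16.3.3; for motor vehicles → 16.3.3.2. Scheduled 30%. Javaros agreement on 16.1.1.2: 16.3.3.2 not covered; anti-dumping (Javaros, 16.3): +35%; total 30% + 35% = 65%. → 65%.
Sum: 11% + 8% + 36% + 65% = 120%.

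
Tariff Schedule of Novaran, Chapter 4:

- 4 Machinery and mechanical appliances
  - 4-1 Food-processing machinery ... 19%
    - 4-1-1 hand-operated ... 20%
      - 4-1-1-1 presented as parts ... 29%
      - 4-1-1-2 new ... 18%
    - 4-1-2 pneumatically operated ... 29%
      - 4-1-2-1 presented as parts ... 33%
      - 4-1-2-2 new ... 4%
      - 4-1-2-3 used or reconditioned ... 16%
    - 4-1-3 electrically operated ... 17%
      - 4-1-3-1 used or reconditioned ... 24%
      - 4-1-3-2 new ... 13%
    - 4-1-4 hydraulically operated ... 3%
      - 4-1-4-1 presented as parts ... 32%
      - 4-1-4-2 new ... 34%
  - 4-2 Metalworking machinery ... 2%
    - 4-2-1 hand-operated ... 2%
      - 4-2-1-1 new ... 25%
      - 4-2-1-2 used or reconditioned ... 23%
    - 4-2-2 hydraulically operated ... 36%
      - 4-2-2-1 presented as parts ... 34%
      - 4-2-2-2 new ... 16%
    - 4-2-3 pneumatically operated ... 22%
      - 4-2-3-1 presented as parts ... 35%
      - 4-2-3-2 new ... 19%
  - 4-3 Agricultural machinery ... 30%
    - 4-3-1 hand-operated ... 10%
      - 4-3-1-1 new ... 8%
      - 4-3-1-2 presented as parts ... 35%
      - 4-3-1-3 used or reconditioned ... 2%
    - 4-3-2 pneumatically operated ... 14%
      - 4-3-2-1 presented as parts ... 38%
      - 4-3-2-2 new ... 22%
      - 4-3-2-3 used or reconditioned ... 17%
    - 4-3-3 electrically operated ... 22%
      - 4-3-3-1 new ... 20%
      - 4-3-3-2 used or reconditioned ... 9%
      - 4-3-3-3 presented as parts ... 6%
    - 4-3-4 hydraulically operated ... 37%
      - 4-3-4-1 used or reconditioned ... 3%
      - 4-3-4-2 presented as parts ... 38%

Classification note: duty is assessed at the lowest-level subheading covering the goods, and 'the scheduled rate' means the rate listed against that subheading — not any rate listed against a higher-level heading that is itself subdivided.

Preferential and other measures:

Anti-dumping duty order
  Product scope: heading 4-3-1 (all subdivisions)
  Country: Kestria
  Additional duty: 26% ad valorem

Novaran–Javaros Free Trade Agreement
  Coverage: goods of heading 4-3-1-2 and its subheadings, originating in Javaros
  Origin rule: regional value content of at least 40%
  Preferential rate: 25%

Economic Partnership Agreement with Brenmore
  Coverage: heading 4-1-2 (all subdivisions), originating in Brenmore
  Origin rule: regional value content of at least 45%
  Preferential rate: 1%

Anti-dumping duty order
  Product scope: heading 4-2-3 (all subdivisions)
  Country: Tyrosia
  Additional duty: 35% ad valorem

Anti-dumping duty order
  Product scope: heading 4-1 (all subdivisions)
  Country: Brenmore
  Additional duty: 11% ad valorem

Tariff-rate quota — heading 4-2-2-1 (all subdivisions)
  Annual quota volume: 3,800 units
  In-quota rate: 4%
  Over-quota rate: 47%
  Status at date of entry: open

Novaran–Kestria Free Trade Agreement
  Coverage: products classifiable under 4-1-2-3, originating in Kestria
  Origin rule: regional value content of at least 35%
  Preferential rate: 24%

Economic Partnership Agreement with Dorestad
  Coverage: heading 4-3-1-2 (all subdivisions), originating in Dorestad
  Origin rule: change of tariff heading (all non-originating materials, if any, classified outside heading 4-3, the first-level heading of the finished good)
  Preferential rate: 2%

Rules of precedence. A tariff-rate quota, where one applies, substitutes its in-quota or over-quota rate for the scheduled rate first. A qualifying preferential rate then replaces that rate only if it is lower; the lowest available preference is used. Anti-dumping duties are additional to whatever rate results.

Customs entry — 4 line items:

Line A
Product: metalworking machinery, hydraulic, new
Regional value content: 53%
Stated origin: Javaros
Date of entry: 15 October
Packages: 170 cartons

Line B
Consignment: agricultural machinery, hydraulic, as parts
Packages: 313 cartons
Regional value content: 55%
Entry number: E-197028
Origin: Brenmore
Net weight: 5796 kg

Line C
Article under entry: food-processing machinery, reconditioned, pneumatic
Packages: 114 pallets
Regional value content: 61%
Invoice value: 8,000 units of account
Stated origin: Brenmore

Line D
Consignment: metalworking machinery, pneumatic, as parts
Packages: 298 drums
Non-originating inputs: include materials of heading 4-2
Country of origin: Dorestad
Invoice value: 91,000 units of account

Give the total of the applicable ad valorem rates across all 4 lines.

101%

Line A: metalworking → 4-2; hydraulic → 4-2-2; new → 4-2-2-2. Scheduled 16%. Javaros agreement on 4-3-1-2: 4-2-2-2 not covered. → 16%.
Line B: agricultural → 4-3; hydraulic → 4-3-4; as parts → 4-3-4-2. Scheduled 38%. Brenmore agreement on 4-1-2: 4-3-4-2 not covered. → 38%.
Line C: food-processing → 4-1; pneumatic → 4-1-2; reconditioned → 4-1-2-3. Scheduled 16%. Brenmore agreement on 4-1-2: RVC ≥ 45% → 1% available; preferential 1%; anti-dumping (Brenmore, 4-1): +11%; total 1% + 11% = 12%. → 12%.
Line D: metalworking → 4-2; pneumatic → 4-2-3; as parts → 4-2-3-1. Scheduled 35%. Dorestad agreement on 4-3-1-2: 4-2-3-1 not covered. → 35%.
Sum: 16% + 38% + 12% + 35% = 101%.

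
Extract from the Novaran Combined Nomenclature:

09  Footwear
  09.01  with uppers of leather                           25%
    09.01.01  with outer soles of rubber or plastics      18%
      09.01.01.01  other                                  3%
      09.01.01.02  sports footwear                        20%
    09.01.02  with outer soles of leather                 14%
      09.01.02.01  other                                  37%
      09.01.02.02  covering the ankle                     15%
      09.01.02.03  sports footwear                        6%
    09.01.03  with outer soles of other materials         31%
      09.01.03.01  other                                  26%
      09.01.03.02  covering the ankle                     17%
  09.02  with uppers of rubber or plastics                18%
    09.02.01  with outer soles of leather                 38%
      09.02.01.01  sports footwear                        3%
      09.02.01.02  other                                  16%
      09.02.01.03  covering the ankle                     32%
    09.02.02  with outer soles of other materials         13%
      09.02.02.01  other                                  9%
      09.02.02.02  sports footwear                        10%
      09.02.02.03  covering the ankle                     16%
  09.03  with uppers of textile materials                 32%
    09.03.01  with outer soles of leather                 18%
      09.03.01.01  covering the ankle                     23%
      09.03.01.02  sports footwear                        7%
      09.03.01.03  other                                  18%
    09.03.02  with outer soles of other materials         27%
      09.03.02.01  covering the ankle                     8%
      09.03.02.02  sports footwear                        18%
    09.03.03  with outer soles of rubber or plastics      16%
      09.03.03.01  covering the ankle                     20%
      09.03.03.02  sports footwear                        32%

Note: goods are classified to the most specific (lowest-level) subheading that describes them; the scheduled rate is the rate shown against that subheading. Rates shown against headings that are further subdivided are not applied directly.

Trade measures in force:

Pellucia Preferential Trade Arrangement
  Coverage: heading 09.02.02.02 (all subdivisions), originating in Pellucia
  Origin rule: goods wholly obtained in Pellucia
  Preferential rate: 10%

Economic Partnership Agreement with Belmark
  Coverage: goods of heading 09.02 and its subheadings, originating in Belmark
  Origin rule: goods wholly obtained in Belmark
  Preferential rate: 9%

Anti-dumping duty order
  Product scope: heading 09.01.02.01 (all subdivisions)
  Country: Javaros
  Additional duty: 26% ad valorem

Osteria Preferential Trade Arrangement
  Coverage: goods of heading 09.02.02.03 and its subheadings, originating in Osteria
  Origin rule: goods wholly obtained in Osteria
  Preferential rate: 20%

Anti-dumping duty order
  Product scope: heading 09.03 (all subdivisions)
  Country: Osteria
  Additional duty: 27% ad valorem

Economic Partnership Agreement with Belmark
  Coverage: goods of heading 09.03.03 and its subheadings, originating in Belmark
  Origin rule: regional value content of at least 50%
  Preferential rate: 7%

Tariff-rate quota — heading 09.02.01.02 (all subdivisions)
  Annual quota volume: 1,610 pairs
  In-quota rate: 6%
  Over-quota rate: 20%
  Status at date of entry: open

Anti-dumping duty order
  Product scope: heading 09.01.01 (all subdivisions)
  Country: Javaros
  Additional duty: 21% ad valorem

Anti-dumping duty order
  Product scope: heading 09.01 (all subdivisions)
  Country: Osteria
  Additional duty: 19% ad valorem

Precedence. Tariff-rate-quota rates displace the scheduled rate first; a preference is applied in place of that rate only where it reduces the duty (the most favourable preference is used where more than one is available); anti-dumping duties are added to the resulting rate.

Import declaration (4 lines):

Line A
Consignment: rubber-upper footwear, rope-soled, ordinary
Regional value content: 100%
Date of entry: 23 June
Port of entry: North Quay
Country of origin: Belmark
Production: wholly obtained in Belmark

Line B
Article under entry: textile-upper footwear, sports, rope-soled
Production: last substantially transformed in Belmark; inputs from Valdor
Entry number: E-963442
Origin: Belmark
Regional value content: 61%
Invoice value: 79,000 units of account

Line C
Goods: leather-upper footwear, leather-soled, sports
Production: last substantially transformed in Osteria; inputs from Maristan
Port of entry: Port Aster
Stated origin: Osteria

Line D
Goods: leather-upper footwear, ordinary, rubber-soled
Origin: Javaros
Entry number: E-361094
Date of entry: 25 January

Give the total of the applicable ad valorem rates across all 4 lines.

Line A: rubber-upper → 09.02; rope-soled → 09.02.02; ordinary → 09.02.02.01. Scheduled 9%. Belmark agreement on 09.02: wholly obtained → 9% available; Belmark agreement on 09.03.03: 09.02.02.01 not covered; preference 9% not lower than 9% → no reduction. → 9%.
Line B: textile-upper → 09.03; rope-soled → 09.03.02; sports → 09.03.02.02. Scheduled 18%. Belmark agreement on 09.02: 09.03.02.02 not covered; Belmark agreement on 09.03.03: 09.03.02.02 not covered. → 18%.
Line C: leather-upper → 09.01; leather-soled → 09.01.02; sports → 09.01.02.03. Scheduled 6%. Osteria agreement on 09.02.02.03: 09.01.02.03 not covered; anti-dumping (Osteria, 09.01): +19%; total 6% + 19% = 25%. → 25%.
Line D: leather-upper → 09.01; rubber-soled → 09.01.01; ordinary → 09.01.01.01. Scheduled 3%. anti-dumping (Javaros, 09.01.01): +21%; total 3% + 21% = 24%. → 24%.
Sum: 9% + 18% + 25% + 24% = 76%.

76%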